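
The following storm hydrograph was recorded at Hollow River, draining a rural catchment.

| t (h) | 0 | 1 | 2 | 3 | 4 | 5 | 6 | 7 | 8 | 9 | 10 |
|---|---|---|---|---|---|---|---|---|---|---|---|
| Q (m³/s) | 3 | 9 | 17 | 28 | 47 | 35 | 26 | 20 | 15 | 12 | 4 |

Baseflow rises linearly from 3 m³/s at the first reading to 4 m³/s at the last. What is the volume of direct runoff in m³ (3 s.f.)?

Direct-runoff ordinates (Q − Q_b): 0.00, 5.90, 13.80, 24.70, 43.60, 31.50, 22.40, 16.30, 11.20, 8.10, 0.00 m³/s.
ΣQ_DR = 177.5 m³/s.
With Δt = 1 h = 3600 s, V = ΣQ_DR · Δt = 177.5 × 3600 = 6.39 × 10^5 m³.

V ≈ 6.39 × 10^5 m³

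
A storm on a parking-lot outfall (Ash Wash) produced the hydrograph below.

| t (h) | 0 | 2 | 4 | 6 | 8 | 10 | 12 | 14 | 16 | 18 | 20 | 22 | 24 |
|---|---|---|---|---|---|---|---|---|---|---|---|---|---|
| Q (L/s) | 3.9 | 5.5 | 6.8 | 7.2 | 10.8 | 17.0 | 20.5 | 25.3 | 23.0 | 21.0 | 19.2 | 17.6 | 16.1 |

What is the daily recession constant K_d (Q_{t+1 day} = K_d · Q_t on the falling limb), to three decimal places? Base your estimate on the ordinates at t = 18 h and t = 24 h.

Between t = 18 h and t = 24 h the flow falls from 21.0 to 16.1 L/s over 3×2 h = 6 h.
Per-interval ratio K = (16.1/21.0)^(1/3) = 0.9152; K_d = K^(24/2) = 0.345.

K_d ≈ 0.345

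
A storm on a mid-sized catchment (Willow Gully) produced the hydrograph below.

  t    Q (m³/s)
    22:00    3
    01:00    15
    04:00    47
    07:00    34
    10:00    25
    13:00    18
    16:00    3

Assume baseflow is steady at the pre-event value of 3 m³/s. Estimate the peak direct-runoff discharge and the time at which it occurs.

Subtracting baseflow gives direct-runoff ordinates: 0.0, 12.0, 44.0, 31.0, 22.0, 15.0, 0.0 m³/s.
The maximum is 44.0 m³/s, occurring at the reading for t = 04:00.

Q_p = 44.0 m³/s at t = 04:00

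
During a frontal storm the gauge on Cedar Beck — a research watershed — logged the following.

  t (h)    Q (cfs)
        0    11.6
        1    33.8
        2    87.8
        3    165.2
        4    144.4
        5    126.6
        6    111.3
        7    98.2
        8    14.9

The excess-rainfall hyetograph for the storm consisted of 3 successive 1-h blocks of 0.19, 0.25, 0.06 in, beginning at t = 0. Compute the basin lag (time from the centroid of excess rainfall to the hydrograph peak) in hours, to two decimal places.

Centroid of excess rainfall: t_c = Σ P_i·t̄_i / ΣP_i = 1.2400 h (block centres at 0.5, 1.5, 2.5 h).
Hydrograph peak occurs at t = 3 h, so basin lag t_L = 3 − 1.2400 = 1.76 h.

t_L ≈ 1.76 h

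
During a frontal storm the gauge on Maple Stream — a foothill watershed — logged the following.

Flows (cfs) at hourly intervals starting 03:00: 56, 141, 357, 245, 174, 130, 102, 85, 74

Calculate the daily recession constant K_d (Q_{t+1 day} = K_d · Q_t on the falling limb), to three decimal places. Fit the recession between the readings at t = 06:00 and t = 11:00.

K_d ≈ 0.003

Between t = 06:00 and t = 11:00 the flow falls from 245 to 74 cfs over 5×1 h = 5 h.
Per-interval ratio K = (74/245)^(1/5) = 0.7871; K_d = K^(24/1) = 0.003.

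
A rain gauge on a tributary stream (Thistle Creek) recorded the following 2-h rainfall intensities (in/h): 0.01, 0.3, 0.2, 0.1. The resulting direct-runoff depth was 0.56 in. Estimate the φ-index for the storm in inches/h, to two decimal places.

Only the 2 blocks with intensity above φ contribute runoff: 0.3, 0.2 in/h.
Σ(I−φ)·Δt = d  ⇒  (0.3+0.2 − 2φ)·2 = 0.56
φ = (0.5000 − 0.56/2) / 2 = 0.11 in/h.

φ ≈ 0.11 in/h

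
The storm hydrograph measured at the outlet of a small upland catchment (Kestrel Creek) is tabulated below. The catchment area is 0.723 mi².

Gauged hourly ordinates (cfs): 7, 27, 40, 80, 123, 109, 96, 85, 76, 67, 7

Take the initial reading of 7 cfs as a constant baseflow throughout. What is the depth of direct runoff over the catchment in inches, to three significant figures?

d ≈ 1.37 in

Direct runoff: 0.0, 20.0, 33.0, 73.0, 116.0, 102.0, 89.0, 78.0, 69.0, 60.0, 0.0 cfs; ΣQ_DR = 640.0 cfs.
V = ΣQ_DR · Δt = 640.0 × 3600 s = 2.304 × 10^6 ft³.
Over A = 0.723 mi², depth = V / A = 1.37 in.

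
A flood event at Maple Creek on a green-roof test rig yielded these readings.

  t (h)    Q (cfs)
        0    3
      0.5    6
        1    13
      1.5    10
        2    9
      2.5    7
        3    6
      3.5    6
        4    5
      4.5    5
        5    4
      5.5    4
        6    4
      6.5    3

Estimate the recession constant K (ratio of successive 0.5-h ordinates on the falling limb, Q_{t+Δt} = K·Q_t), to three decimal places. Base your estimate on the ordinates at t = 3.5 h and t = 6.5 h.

K ≈ 0.891

Using the recession-limb readings at t = 3.5 h and t = 6.5 h: Q falls from 6 to 3 cfs over 6 intervals.
K = (Q₂/Q₁)^(1/6) = (3/6)^(1/6) = 0.891.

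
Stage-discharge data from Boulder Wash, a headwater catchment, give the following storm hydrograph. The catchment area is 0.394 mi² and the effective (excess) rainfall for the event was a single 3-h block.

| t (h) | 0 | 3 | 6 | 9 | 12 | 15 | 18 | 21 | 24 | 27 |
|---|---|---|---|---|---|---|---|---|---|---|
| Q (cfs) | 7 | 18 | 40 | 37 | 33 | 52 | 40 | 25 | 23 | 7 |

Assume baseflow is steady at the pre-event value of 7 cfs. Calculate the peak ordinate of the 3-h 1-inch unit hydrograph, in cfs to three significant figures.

U_p ≈ 18.0 cfs

Direct runoff: 0.0, 11.0, 33.0, 30.0, 26.0, 45.0, 33.0, 18.0, 16.0, 0.0 cfs; ΣQ_DR = 212.0 cfs, peak = 45.0 cfs.
Runoff depth d = ΣQ_DR·Δt / A = 212.0 × 10800 / (0.394 mi²) = 2.501 in.
The 1-inch UH is the DRH scaled by (1 in)/d, so U_p = 45.0 × 1/2.501 = 18.0 cfs.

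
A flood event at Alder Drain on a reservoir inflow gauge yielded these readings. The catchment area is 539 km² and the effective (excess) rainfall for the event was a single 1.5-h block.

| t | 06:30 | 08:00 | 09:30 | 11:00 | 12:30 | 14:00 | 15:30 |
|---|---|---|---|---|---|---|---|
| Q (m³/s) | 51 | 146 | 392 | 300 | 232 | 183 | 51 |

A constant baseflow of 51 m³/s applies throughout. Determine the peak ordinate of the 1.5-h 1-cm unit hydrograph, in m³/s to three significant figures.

Direct runoff: 0.0, 95.0, 341.0, 249.0, 181.0, 132.0, 0.0 m³/s; ΣQ_DR = 998.0 m³/s, peak = 341.0 m³/s.
Runoff depth d = ΣQ_DR·Δt / A = 998.0 × 5400 / (539 km²) = 9.999 mm.
The 1-cm UH is the DRH scaled by (10 mm)/d, so U_p = 341.0 × 10/9.999 = 341 m³/s.

U_p ≈ 341 m³/s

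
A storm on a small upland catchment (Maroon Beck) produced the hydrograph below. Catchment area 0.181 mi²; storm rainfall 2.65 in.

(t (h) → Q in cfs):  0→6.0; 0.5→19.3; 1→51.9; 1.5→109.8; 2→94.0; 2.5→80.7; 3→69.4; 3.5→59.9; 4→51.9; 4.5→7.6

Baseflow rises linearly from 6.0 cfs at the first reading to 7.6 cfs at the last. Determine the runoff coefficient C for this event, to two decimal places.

ΣQ_DR = 482.5 cfs; V = ΣQ_DR·Δt = 8.685 × 10^5 ft³.
Runoff depth d = V / A = 2.065 in.
C = d / P = 2.065 / 2.65 = 0.78.

C ≈ 0.78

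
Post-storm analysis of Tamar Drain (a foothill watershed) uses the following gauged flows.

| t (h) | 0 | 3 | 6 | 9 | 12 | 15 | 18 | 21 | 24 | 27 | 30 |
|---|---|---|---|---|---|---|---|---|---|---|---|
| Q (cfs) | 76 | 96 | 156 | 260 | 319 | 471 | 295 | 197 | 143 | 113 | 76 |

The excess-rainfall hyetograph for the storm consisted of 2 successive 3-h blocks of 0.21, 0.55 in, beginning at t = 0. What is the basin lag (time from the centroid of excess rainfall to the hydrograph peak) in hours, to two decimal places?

Centroid of excess rainfall: t_c = Σ P_i·t̄_i / ΣP_i = 3.6711 h (block centres at 1.5, 4.5 h).
Hydrograph peak occurs at t = 15 h, so basin lag t_L = 15 − 3.6711 = 11.33 h.

t_L ≈ 11.33 h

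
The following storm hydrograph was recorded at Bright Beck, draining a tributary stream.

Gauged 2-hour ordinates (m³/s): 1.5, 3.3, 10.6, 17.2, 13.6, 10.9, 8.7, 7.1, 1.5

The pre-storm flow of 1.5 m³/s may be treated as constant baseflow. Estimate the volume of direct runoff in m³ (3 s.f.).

V ≈ 4.38 × 10^5 m³

Direct-runoff ordinates (Q − Q_b): 0.0, 1.8, 9.1, 15.7, 12.1, 9.4, 7.2, 5.6, 0.0 m³/s.
ΣQ_DR = 60.90 m³/s.
With Δt = 2 h = 7200 s, V = ΣQ_DR · Δt = 60.90 × 7200 = 4.38 × 10^5 m³.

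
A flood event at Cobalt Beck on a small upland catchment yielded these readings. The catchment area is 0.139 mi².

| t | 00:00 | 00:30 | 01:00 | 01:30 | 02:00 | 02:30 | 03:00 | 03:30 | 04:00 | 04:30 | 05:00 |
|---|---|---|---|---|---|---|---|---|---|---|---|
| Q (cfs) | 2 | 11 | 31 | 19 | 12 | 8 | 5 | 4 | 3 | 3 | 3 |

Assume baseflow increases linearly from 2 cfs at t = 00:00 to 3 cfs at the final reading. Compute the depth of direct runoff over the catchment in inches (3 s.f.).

d ≈ 0.410 in

Direct runoff: 0.00, 8.90, 28.80, 16.70, 9.60, 5.50, 2.40, 1.30, 0.20, 0.10, 0.00 cfs; ΣQ_DR = 73.50 cfs.
V = ΣQ_DR · Δt = 73.50 × 1800 s = 1.323 × 10^5 ft³.
Over A = 0.139 mi², depth = V / A = 0.410 in.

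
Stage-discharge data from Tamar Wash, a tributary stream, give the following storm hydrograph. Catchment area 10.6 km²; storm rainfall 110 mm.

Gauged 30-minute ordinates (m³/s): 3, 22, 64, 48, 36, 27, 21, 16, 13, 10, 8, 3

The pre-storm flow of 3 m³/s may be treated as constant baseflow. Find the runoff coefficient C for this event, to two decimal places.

ΣQ_DR = 235.0 m³/s; V = ΣQ_DR·Δt = 4.230 × 10^5 m³.
Runoff depth d = V / A = 39.91 mm.
C = d / P = 39.91 / 110 = 0.36.

C ≈ 0.36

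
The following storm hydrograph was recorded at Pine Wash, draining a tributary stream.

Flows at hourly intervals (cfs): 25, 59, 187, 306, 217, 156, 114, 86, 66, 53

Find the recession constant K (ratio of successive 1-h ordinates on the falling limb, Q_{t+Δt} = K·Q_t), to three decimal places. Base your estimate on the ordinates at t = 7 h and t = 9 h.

Using the recession-limb readings at t = 7 h and t = 9 h: Q falls from 86 to 53 cfs over 2 intervals.
K = (Q₂/Q₁)^(1/2) = (53/86)^(1/2) = 0.785.

K ≈ 0.785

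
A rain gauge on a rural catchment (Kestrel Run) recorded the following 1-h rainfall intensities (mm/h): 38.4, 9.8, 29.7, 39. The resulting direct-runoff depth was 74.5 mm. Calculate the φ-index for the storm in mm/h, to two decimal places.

Only the 3 blocks with intensity above φ contribute runoff: 38.4, 29.7, 39 mm/h.
Σ(I−φ)·Δt = d  ⇒  (38.4+29.7+39 − 3φ)·1 = 74.5
φ = (107.1 − 74.5/1) / 3 = 10.87 mm/h.

φ ≈ 10.87 mm/h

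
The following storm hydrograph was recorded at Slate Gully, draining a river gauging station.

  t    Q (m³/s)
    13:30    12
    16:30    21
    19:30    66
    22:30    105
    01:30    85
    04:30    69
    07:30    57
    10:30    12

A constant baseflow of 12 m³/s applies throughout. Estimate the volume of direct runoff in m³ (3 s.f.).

V ≈ 3.57 × 10^6 m³

Direct-runoff ordinates (Q − Q_b): 0.0, 9.0, 54.0, 93.0, 73.0, 57.0, 45.0, 0.0 m³/s.
ΣQ_DR = 331.0 m³/s.
With Δt = 3 h = 10800 s, V = ΣQ_DR · Δt = 331.0 × 10800 = 3.57 × 10^6 m³.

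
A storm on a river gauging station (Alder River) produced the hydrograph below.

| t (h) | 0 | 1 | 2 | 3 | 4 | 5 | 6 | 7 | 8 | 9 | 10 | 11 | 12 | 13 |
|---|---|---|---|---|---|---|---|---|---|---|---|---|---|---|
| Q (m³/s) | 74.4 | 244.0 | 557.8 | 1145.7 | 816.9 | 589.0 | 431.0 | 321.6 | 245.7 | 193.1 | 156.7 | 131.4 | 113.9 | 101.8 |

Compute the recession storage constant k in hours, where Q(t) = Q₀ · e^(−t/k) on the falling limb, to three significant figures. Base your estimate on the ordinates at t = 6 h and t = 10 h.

k ≈ 3.95 h

On the falling limb, Q drops from 431.0 to 156.7 m³/s between t = 6 h and t = 10 h (Δt = 4 h).
k = −Δt / ln(Q₂/Q₁) = −4 / ln(156.7/431.0) = 3.95 h.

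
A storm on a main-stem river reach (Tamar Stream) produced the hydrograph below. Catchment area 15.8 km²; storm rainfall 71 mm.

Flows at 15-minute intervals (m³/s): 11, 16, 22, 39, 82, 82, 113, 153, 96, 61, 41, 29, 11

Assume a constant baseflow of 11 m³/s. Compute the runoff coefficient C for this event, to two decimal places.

ΣQ_DR = 613.0 m³/s; V = ΣQ_DR·Δt = 5.517 × 10^5 m³.
Runoff depth d = V / A = 34.92 mm.
C = d / P = 34.92 / 71 = 0.49.

C ≈ 0.49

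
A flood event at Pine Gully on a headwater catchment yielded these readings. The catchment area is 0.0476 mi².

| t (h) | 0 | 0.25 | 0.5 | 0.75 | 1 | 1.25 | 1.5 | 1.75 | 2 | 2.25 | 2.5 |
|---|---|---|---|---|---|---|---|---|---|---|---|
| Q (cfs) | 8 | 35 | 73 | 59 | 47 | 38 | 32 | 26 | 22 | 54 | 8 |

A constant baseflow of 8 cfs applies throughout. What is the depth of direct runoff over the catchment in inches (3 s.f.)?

Direct runoff: 0.0, 27.0, 65.0, 51.0, 39.0, 30.0, 24.0, 18.0, 14.0, 46.0, 0.0 cfs; ΣQ_DR = 314.0 cfs.
V = ΣQ_DR · Δt = 314.0 × 900 s = 2.826 × 10^5 ft³.
Over A = 0.0476 mi², depth = V / A = 2.56 in.

d ≈ 2.56 in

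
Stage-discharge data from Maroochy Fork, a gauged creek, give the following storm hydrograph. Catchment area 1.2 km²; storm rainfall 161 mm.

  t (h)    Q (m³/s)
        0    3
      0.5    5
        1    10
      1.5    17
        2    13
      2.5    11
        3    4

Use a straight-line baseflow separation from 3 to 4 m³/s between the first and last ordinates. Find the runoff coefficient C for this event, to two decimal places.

ΣQ_DR = 38.50 m³/s; V = ΣQ_DR·Δt = 69300 m³.
Runoff depth d = V / A = 57.75 mm.
C = d / P = 57.75 / 161 = 0.36.

C ≈ 0.36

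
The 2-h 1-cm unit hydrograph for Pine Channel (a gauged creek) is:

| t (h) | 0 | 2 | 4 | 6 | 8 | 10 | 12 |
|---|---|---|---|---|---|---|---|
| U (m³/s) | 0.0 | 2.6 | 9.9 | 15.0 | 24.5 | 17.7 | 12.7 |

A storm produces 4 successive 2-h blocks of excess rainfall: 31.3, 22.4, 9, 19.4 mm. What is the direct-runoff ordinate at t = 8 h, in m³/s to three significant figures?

Q ≈ 124 m³/s

By discrete convolution, Q_j = Σ (P_i / 10 mm) · U_{j−i}.
At t = 8 h (j=4): Q = (31.3/10)·24.5 + (22.4/10)·15.0 + (9/10)·9.9 + (19.4/10)·2.6 = 124 m³/s.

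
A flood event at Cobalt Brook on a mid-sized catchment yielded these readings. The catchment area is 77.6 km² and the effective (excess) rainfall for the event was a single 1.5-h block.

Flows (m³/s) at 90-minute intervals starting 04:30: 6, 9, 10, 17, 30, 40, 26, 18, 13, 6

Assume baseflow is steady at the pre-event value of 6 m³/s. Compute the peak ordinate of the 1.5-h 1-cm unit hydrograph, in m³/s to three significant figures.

U_p ≈ 42.5 m³/s

Direct runoff: 0.0, 3.0, 4.0, 11.0, 24.0, 34.0, 20.0, 12.0, 7.0, 0.0 m³/s; ΣQ_DR = 115.0 m³/s, peak = 34.0 m³/s.
Runoff depth d = ΣQ_DR·Δt / A = 115.0 × 5400 / (77.6 km²) = 8.003 mm.
The 1-cm UH is the DRH scaled by (10 mm)/d, so U_p = 34.0 × 10/8.003 = 42.5 m³/s.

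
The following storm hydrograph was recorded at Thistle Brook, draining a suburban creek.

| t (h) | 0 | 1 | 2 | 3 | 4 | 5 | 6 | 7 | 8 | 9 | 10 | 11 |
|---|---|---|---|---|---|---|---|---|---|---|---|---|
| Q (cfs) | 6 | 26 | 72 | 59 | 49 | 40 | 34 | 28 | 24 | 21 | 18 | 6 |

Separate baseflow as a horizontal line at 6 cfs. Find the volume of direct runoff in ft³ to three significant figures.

V ≈ 1.12 × 10^6 ft³

Direct-runoff ordinates (Q − Q_b): 0.0, 20.0, 66.0, 53.0, 43.0, 34.0, 28.0, 22.0, 18.0, 15.0, 12.0, 0.0 cfs.
ΣQ_DR = 311.0 cfs.
With Δt = 1 h = 3600 s, V = ΣQ_DR · Δt = 311.0 × 3600 = 1.12 × 10^6 ft³.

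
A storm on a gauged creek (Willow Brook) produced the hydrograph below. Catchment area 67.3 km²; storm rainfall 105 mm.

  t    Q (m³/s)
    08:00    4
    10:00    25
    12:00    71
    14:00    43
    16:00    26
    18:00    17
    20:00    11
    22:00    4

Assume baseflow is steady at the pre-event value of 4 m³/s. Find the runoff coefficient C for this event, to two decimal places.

C ≈ 0.17

ΣQ_DR = 169.0 m³/s; V = ΣQ_DR·Δt = 1.217 × 10^6 m³.
Runoff depth d = V / A = 18.08 mm.
C = d / P = 18.08 / 105 = 0.17.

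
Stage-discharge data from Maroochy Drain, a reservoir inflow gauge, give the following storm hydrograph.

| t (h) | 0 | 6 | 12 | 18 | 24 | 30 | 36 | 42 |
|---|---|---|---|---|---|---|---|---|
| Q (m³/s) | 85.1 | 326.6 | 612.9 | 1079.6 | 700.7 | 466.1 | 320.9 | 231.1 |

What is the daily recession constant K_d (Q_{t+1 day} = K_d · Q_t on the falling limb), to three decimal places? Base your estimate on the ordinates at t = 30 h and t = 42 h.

K_d ≈ 0.246

Between t = 30 h and t = 42 h the flow falls from 466.1 to 231.1 m³/s over 2×6 h = 12 h.
Per-interval ratio K = (231.1/466.1)^(1/2) = 0.7041; K_d = K^(24/6) = 0.246.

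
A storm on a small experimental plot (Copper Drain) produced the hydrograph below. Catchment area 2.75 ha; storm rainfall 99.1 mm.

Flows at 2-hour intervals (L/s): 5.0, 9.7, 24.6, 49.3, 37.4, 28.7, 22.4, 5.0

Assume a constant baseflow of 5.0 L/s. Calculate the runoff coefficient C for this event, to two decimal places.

C ≈ 0.38

ΣQ_DR = 142.1 L/s; V = ΣQ_DR·Δt = 1.023 × 10^6 L.
Runoff depth d = V / A = 37.20 mm.
C = d / P = 37.20 / 99.1 = 0.38.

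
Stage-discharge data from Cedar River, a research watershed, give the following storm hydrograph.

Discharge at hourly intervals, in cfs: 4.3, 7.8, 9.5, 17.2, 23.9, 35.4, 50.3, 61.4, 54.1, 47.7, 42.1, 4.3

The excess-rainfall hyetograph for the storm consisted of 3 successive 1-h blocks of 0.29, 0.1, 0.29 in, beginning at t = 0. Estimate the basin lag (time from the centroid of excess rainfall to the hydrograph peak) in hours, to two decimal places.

Centroid of excess rainfall: t_c = Σ P_i·t̄_i / ΣP_i = 1.5000 h (block centres at 0.5, 1.5, 2.5 h).
Hydrograph peak occurs at t = 7 h, so basin lag t_L = 7 − 1.5000 = 5.50 h.

t_L ≈ 5.50 h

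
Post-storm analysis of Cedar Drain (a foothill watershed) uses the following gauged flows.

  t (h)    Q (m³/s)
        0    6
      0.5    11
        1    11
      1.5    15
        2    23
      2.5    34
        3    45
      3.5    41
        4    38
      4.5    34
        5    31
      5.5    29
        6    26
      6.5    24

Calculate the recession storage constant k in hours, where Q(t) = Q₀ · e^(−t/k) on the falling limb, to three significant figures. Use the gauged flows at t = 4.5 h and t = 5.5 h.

k ≈ 6.29 h

On the falling limb, Q drops from 34 to 29 m³/s between t = 4.5 h and t = 5.5 h (Δt = 1 h).
k = −Δt / ln(Q₂/Q₁) = −1 / ln(29/34) = 6.29 h.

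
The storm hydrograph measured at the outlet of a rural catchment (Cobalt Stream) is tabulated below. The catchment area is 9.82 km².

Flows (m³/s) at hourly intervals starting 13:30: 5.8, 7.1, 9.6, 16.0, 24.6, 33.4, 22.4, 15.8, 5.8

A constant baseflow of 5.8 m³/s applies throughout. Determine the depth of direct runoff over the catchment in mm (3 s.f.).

d ≈ 32.4 mm

Direct runoff: 0.0, 1.3, 3.8, 10.2, 18.8, 27.6, 16.6, 10.0, 0.0 m³/s; ΣQ_DR = 88.30 m³/s.
V = ΣQ_DR · Δt = 88.30 × 3600 s = 3.179 × 10^5 m³.
Over A = 9.82 km², depth = V / A = 32.4 mm.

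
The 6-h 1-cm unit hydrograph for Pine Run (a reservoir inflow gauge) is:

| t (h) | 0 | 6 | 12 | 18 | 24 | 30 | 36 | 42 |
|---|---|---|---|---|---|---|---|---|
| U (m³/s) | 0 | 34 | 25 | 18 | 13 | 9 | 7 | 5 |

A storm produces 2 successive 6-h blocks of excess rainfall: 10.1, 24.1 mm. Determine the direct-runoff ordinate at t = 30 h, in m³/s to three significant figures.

By discrete convolution, Q_j = Σ (P_i / 10 mm) · U_{j−i}.
At t = 30 h (j=5): Q = (10.1/10)·9 + (24.1/10)·13 = 40.4 m³/s.

Q ≈ 40.4 m³/s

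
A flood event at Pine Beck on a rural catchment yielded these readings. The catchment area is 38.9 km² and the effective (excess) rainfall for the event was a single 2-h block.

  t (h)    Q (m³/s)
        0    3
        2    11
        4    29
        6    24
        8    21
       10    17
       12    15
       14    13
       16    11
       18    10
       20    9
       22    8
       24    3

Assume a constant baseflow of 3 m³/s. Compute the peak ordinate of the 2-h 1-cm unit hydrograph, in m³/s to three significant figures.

Direct runoff: 0.0, 8.0, 26.0, 21.0, 18.0, 14.0, 12.0, 10.0, 8.0, 7.0, 6.0, 5.0, 0.0 m³/s; ΣQ_DR = 135.0 m³/s, peak = 26.0 m³/s.
Runoff depth d = ΣQ_DR·Δt / A = 135.0 × 7200 / (38.9 km²) = 24.99 mm.
The 1-cm UH is the DRH scaled by (10 mm)/d, so U_p = 26.0 × 10/24.99 = 10.4 m³/s.

U_p ≈ 10.4 m³/s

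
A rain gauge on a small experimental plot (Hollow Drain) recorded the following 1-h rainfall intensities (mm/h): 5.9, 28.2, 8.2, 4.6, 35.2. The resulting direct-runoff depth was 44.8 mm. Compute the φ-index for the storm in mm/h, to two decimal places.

φ ≈ 9.30 mm/h

Only the 2 blocks with intensity above φ contribute runoff: 28.2, 35.2 mm/h.
Σ(I−φ)·Δt = d  ⇒  (28.2+35.2 − 2φ)·1 = 44.8
φ = (63.40 − 44.8/1) / 2 = 9.30 mm/h.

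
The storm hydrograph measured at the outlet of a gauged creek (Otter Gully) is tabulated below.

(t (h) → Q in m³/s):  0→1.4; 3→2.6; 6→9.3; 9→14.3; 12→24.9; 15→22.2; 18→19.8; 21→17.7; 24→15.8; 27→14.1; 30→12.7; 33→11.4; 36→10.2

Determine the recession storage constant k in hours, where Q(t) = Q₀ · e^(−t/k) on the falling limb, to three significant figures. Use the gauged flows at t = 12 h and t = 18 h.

On the falling limb, Q drops from 24.9 to 19.8 m³/s between t = 12 h and t = 18 h (Δt = 6 h).
k = −Δt / ln(Q₂/Q₁) = −6 / ln(19.8/24.9) = 26.2 h.

k ≈ 26.2 h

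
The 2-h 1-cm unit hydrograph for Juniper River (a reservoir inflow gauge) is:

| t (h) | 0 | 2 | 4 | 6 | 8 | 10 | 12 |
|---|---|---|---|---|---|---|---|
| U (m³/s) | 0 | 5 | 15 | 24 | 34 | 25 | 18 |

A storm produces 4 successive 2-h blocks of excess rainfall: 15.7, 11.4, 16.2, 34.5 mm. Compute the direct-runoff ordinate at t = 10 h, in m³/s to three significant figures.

Q ≈ 169 m³/s

By discrete convolution, Q_j = Σ (P_i / 10 mm) · U_{j−i}.
At t = 10 h (j=5): Q = (15.7/10)·25 + (11.4/10)·34 + (16.2/10)·24 + (34.5/10)·15 = 169 m³/s.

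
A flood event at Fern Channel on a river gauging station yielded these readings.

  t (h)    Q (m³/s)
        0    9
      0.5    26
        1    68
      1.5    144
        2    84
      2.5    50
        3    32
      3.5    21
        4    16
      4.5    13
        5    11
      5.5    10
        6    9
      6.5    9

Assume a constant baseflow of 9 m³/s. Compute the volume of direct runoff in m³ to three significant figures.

Direct-runoff ordinates (Q − Q_b): 0.0, 17.0, 59.0, 135.0, 75.0, 41.0, 23.0, 12.0, 7.0, 4.0, 2.0, 1.0, 0.0, 0.0 m³/s.
ΣQ_DR = 376.0 m³/s.
With Δt = 0.5 h = 1800 s, V = ΣQ_DR · Δt = 376.0 × 1800 = 6.77 × 10^5 m³.

V ≈ 6.77 × 10^5 m³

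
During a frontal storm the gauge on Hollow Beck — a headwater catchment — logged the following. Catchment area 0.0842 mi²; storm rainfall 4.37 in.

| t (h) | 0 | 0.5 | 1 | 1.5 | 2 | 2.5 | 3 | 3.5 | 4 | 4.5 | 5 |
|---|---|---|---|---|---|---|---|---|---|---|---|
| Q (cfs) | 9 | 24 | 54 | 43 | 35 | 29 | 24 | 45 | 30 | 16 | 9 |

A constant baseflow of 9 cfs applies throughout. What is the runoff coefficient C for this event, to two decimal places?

C ≈ 0.46

ΣQ_DR = 219.0 cfs; V = ΣQ_DR·Δt = 3.942 × 10^5 ft³.
Runoff depth d = V / A = 2.015 in.
C = d / P = 2.015 / 4.37 = 0.46.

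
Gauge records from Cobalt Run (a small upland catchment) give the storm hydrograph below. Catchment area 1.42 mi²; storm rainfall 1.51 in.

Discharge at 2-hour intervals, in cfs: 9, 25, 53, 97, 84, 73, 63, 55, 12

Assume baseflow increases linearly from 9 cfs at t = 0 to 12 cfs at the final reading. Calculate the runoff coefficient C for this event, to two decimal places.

ΣQ_DR = 376.5 cfs; V = ΣQ_DR·Δt = 2.711 × 10^6 ft³.
Runoff depth d = V / A = 0.8217 in.
C = d / P = 0.8217 / 1.51 = 0.54.

C ≈ 0.54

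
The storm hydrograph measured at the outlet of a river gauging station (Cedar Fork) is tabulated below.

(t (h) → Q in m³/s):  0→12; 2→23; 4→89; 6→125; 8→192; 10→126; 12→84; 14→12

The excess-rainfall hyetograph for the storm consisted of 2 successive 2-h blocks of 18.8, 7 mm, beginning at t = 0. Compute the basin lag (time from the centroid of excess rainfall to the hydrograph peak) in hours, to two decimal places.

t_L ≈ 6.46 h

Centroid of excess rainfall: t_c = Σ P_i·t̄_i / ΣP_i = 1.5426 h (block centres at 1, 3 h).
Hydrograph peak occurs at t = 8 h, so basin lag t_L = 8 − 1.5426 = 6.46 h.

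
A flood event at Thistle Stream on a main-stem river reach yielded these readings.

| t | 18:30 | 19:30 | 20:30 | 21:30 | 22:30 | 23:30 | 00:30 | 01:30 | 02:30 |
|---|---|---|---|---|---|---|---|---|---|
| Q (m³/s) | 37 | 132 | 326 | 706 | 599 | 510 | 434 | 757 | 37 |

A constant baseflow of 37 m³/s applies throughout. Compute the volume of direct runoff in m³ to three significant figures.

V ≈ 1.15 × 10^7 m³

Direct-runoff ordinates (Q − Q_b): 0.0, 95.0, 289.0, 669.0, 562.0, 473.0, 397.0, 720.0, 0.0 m³/s.
ΣQ_DR = 3205 m³/s.
With Δt = 1 h = 3600 s, V = ΣQ_DR · Δt = 3205 × 3600 = 1.15 × 10^7 m³.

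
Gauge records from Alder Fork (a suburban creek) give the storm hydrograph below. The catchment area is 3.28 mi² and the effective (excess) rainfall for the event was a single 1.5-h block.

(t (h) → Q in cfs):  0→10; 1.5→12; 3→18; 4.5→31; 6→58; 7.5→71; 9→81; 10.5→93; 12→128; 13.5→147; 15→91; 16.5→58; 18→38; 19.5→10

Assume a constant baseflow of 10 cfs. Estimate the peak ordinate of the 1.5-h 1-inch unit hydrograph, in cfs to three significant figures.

U_p ≈ 274 cfs

Direct runoff: 0.0, 2.0, 8.0, 21.0, 48.0, 61.0, 71.0, 83.0, 118.0, 137.0, 81.0, 48.0, 28.0, 0.0 cfs; ΣQ_DR = 706.0 cfs, peak = 137.0 cfs.
Runoff depth d = ΣQ_DR·Δt / A = 706.0 × 5400 / (3.28 mi²) = 0.5003 in.
The 1-inch UH is the DRH scaled by (1 in)/d, so U_p = 137.0 × 1/0.5003 = 274 cfs.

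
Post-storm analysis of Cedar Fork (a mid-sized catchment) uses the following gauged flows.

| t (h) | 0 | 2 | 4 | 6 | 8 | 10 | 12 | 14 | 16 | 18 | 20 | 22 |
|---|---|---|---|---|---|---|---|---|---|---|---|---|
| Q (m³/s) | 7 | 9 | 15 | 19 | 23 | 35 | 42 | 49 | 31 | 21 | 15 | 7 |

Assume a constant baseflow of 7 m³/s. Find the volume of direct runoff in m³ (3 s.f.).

V ≈ 1.36 × 10^6 m³

Direct-runoff ordinates (Q − Q_b): 0.0, 2.0, 8.0, 12.0, 16.0, 28.0, 35.0, 42.0, 24.0, 14.0, 8.0, 0.0 m³/s.
ΣQ_DR = 189.0 m³/s.
With Δt = 2 h = 7200 s, V = ΣQ_DR · Δt = 189.0 × 7200 = 1.36 × 10^6 m³.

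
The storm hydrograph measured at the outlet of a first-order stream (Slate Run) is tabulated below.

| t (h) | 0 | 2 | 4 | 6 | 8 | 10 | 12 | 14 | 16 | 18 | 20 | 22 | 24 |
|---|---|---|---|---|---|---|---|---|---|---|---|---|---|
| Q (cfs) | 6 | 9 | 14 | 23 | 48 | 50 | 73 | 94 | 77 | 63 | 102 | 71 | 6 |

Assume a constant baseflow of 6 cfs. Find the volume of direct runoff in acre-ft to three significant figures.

V ≈ 92.2 acre-ft

Direct-runoff ordinates (Q − Q_b): 0.0, 3.0, 8.0, 17.0, 42.0, 44.0, 67.0, 88.0, 71.0, 57.0, 96.0, 65.0, 0.0 cfs.
ΣQ_DR = 558.0 cfs.
With Δt = 2 h = 7200 s, V = ΣQ_DR · Δt = 558.0 × 7200 = 4.02 × 10^6 ft³ = 92.2 acre-ft.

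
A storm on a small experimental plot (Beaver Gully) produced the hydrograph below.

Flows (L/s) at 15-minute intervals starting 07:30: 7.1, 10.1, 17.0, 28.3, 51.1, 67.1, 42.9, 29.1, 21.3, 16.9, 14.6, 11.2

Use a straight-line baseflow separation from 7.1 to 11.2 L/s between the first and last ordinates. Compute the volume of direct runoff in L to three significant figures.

Direct-runoff ordinates (Q − Q_b): 0.00, 2.63, 9.15, 20.08, 42.51, 58.14, 33.56, 19.39, 11.22, 6.45, 3.77, 0.00 L/s.
ΣQ_DR = 206.9 L/s.
With Δt = 0.25 h = 900 s, V = ΣQ_DR · Δt = 206.9 × 900 = 1.86 × 10^5 L.

V ≈ 1.86 × 10^5 L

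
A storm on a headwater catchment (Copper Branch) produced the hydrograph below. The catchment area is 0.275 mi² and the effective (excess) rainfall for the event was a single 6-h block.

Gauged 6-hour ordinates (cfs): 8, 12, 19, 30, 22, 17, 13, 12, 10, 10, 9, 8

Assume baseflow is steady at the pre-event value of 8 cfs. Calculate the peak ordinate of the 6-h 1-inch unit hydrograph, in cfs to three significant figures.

U_p ≈ 8.79 cfs

Direct runoff: 0.0, 4.0, 11.0, 22.0, 14.0, 9.0, 5.0, 4.0, 2.0, 2.0, 1.0, 0.0 cfs; ΣQ_DR = 74.00 cfs, peak = 22.0 cfs.
Runoff depth d = ΣQ_DR·Δt / A = 74.00 × 21600 / (0.275 mi²) = 2.502 in.
The 1-inch UH is the DRH scaled by (1 in)/d, so U_p = 22.0 × 1/2.502 = 8.79 cfs.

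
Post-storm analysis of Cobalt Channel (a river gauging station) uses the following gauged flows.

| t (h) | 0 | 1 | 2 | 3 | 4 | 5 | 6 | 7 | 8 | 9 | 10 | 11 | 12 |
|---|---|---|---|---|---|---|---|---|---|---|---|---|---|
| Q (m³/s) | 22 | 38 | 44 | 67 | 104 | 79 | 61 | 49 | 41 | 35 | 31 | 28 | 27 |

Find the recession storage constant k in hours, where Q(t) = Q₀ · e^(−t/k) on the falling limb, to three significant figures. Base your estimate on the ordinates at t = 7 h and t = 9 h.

k ≈ 5.94 h

On the falling limb, Q drops from 49 to 35 m³/s between t = 7 h and t = 9 h (Δt = 2 h).
k = −Δt / ln(Q₂/Q₁) = −2 / ln(35/49) = 5.94 h.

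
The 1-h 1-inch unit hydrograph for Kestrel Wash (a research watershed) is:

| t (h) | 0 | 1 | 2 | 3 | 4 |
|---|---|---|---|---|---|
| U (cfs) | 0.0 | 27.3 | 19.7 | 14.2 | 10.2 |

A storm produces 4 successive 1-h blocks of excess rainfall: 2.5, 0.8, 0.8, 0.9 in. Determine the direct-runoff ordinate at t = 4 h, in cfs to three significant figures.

By discrete convolution, Q_j = Σ (P_i / 1 in) · U_{j−i}.
At t = 4 h (j=4): Q = (2.5/1)·10.2 + (0.8/1)·14.2 + (0.8/1)·19.7 + (0.9/1)·27.3 = 77.2 cfs.

Q ≈ 77.2 cfs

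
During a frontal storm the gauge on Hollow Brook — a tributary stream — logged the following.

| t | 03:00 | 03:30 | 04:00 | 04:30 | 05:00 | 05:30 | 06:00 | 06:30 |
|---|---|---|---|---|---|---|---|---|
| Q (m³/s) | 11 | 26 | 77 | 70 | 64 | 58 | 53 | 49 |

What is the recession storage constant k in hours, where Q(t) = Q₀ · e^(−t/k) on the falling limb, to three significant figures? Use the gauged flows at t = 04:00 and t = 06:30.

k ≈ 5.53 h

On the falling limb, Q drops from 77 to 49 m³/s between t = 04:00 and t = 06:30 (Δt = 2.5 h).
k = −Δt / ln(Q₂/Q₁) = −2.5 / ln(49/77) = 5.53 h.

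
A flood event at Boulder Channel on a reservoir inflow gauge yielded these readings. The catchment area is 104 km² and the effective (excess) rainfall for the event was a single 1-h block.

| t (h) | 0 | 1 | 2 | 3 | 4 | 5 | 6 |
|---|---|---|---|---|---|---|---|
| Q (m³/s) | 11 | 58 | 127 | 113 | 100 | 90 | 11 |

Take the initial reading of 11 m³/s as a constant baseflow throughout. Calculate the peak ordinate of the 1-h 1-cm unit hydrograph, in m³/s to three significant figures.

Direct runoff: 0.0, 47.0, 116.0, 102.0, 89.0, 79.0, 0.0 m³/s; ΣQ_DR = 433.0 m³/s, peak = 116.0 m³/s.
Runoff depth d = ΣQ_DR·Δt / A = 433.0 × 3600 / (104 km²) = 14.99 mm.
The 1-cm UH is the DRH scaled by (10 mm)/d, so U_p = 116.0 × 10/14.99 = 77.4 m³/s.

U_p ≈ 77.4 m³/s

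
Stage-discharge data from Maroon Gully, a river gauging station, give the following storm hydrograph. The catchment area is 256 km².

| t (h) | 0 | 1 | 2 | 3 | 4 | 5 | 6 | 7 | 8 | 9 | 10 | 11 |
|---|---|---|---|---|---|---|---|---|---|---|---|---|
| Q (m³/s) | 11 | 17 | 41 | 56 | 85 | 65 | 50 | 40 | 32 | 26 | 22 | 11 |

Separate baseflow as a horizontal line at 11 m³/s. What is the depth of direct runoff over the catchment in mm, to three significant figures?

Direct runoff: 0.0, 6.0, 30.0, 45.0, 74.0, 54.0, 39.0, 29.0, 21.0, 15.0, 11.0, 0.0 m³/s; ΣQ_DR = 324.0 m³/s.
V = ΣQ_DR · Δt = 324.0 × 3600 s = 1.166 × 10^6 m³.
Over A = 256 km², depth = V / A = 4.56 mm.

d ≈ 4.56 mm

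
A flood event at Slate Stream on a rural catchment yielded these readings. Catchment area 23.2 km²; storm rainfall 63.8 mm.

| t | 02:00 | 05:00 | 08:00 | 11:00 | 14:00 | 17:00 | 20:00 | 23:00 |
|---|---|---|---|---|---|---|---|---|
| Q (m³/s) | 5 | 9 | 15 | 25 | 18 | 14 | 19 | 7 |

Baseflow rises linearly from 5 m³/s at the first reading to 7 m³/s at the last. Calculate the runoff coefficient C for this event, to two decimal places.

C ≈ 0.47

ΣQ_DR = 64.00 m³/s; V = ΣQ_DR·Δt = 6.912 × 10^5 m³.
Runoff depth d = V / A = 29.79 mm.
C = d / P = 29.79 / 63.8 = 0.47.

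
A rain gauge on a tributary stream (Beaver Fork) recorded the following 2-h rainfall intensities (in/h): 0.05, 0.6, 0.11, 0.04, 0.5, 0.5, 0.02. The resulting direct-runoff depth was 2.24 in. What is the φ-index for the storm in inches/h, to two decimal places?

φ ≈ 0.16 in/h

Only the 3 blocks with intensity above φ contribute runoff: 0.6, 0.5, 0.5 in/h.
Σ(I−φ)·Δt = d  ⇒  (0.6+0.5+0.5 − 3φ)·2 = 2.24
φ = (1.600 − 2.24/2) / 3 = 0.16 in/h.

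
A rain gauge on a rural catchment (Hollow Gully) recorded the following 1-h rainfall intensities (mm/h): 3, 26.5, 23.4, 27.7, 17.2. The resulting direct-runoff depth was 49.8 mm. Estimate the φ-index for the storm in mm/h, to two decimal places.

φ ≈ 11.25 mm/h

Only the 4 blocks with intensity above φ contribute runoff: 26.5, 23.4, 27.7, 17.2 mm/h.
Σ(I−φ)·Δt = d  ⇒  (26.5+23.4+27.7+17.2 − 4φ)·1 = 49.8
φ = (94.80 − 49.8/1) / 4 = 11.25 mm/h.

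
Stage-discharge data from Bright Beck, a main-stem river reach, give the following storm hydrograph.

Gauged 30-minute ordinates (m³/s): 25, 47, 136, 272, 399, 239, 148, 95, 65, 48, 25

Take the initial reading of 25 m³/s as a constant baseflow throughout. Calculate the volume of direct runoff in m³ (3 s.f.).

V ≈ 2.20 × 10^6 m³

Direct-runoff ordinates (Q − Q_b): 0.0, 22.0, 111.0, 247.0, 374.0, 214.0, 123.0, 70.0, 40.0, 23.0, 0.0 m³/s.
ΣQ_DR = 1224 m³/s.
With Δt = 0.5 h = 1800 s, V = ΣQ_DR · Δt = 1224 × 1800 = 2.20 × 10^6 m³.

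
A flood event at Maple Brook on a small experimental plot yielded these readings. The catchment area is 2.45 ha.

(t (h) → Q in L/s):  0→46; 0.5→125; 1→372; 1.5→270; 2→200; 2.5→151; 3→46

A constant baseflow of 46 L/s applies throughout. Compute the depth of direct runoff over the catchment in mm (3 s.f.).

Direct runoff: 0.0, 79.0, 326.0, 224.0, 154.0, 105.0, 0.0 L/s; ΣQ_DR = 888.0 L/s.
V = ΣQ_DR · Δt = 888.0 × 1800 s = 1.598 × 10^6 L.
Over A = 2.45 ha, depth = V / A = 65.2 mm.

d ≈ 65.2 mm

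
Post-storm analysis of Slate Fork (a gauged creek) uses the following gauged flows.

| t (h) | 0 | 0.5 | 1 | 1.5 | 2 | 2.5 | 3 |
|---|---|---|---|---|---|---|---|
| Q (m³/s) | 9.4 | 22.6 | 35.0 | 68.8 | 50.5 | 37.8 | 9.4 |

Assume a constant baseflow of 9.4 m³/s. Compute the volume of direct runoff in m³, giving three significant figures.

V ≈ 3.02 × 10^5 m³

Direct-runoff ordinates (Q − Q_b): 0.0, 13.2, 25.6, 59.4, 41.1, 28.4, 0.0 m³/s.
ΣQ_DR = 167.7 m³/s.
With Δt = 0.5 h = 1800 s, V = ΣQ_DR · Δt = 167.7 × 1800 = 3.02 × 10^5 m³.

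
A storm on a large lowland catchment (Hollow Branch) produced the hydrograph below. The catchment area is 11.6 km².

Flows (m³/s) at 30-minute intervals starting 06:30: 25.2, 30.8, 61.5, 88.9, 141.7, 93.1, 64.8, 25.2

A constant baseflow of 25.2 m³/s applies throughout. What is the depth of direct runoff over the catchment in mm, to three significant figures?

Direct runoff: 0.0, 5.6, 36.3, 63.7, 116.5, 67.9, 39.6, 0.0 m³/s; ΣQ_DR = 329.6 m³/s.
V = ΣQ_DR · Δt = 329.6 × 1800 s = 5.933 × 10^5 m³.
Over A = 11.6 km², depth = V / A = 51.1 mm.

d ≈ 51.1 mm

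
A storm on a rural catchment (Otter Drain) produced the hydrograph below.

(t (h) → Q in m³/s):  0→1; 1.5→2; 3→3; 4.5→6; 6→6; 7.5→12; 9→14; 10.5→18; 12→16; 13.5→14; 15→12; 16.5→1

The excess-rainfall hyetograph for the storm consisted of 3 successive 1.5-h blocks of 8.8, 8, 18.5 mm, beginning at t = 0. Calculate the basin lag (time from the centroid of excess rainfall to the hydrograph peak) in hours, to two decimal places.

t_L ≈ 7.84 h

Centroid of excess rainfall: t_c = Σ P_i·t̄_i / ΣP_i = 2.6622 h (block centres at 0.75, 2.25, 3.75 h).
Hydrograph peak occurs at t = 10.5 h, so basin lag t_L = 10.5 − 2.6622 = 7.84 h.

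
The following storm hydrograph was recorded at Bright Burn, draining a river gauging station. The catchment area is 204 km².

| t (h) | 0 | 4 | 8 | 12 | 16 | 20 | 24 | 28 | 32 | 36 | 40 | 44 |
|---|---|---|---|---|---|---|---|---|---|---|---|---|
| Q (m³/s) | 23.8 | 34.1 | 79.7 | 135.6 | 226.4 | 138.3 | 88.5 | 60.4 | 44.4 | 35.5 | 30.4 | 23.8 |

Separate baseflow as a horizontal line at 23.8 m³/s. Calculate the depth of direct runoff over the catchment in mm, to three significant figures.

Direct runoff: 0.0, 10.3, 55.9, 111.8, 202.6, 114.5, 64.7, 36.6, 20.6, 11.7, 6.6, 0.0 m³/s; ΣQ_DR = 635.3 m³/s.
V = ΣQ_DR · Δt = 635.3 × 14400 s = 9.148 × 10^6 m³.
Over A = 204 km², depth = V / A = 44.8 mm.

d ≈ 44.8 mm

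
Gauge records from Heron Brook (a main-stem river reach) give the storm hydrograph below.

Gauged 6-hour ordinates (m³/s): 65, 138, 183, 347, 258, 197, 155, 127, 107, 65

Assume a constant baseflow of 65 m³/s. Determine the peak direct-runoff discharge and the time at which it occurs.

Subtracting baseflow gives direct-runoff ordinates: 0.0, 73.0, 118.0, 282.0, 193.0, 132.0, 90.0, 62.0, 42.0, 0.0 m³/s.
The maximum is 282.0 m³/s, occurring at the reading for t = 18 h.

Q_p = 282.0 m³/s at t = 18 h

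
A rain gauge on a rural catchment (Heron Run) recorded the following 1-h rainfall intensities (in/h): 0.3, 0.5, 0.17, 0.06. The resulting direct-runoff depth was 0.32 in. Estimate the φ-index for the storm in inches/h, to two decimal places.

Only the 2 blocks with intensity above φ contribute runoff: 0.3, 0.5 in/h.
Σ(I−φ)·Δt = d  ⇒  (0.3+0.5 − 2φ)·1 = 0.32
φ = (0.8000 − 0.32/1) / 2 = 0.24 in/h.

φ ≈ 0.24 in/h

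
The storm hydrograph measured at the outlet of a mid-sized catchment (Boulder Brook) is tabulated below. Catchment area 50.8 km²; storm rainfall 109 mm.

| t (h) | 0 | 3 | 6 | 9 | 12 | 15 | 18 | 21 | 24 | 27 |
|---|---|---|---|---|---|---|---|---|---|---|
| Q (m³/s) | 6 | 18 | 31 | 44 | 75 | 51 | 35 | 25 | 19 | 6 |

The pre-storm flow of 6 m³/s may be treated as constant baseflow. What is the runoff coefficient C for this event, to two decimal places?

ΣQ_DR = 250.0 m³/s; V = ΣQ_DR·Δt = 2.700 × 10^6 m³.
Runoff depth d = V / A = 53.15 mm.
C = d / P = 53.15 / 109 = 0.49.

C ≈ 0.49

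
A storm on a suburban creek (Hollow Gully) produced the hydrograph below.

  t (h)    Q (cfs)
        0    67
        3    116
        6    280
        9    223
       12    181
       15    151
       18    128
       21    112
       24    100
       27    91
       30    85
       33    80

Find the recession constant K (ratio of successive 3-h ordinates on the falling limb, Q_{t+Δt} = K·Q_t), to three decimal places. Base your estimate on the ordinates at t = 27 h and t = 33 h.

K ≈ 0.938

Using the recession-limb readings at t = 27 h and t = 33 h: Q falls from 91 to 80 cfs over 2 intervals.
K = (Q₂/Q₁)^(1/2) = (80/91)^(1/2) = 0.938.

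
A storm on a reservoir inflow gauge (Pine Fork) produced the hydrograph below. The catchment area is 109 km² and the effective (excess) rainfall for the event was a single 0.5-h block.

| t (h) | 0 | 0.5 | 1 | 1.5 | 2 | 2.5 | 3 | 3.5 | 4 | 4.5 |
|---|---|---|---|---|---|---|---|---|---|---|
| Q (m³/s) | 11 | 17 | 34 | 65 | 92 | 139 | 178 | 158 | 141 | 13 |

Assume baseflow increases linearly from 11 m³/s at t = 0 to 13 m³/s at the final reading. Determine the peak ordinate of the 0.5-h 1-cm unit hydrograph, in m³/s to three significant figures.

Direct runoff: 0.00, 5.78, 22.56, 53.33, 80.11, 126.89, 165.67, 145.44, 128.22, 0.00 m³/s; ΣQ_DR = 728.0 m³/s, peak = 165.67 m³/s.
Runoff depth d = ΣQ_DR·Δt / A = 728.0 × 1800 / (109 km²) = 12.02 mm.
The 1-cm UH is the DRH scaled by (10 mm)/d, so U_p = 165.67 × 10/12.02 = 138 m³/s.

U_p ≈ 138 m³/s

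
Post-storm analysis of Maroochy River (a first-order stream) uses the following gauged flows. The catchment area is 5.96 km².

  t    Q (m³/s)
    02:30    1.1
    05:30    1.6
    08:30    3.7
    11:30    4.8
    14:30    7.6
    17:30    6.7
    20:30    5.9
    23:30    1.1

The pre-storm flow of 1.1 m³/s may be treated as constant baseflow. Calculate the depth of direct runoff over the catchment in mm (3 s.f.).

d ≈ 42.9 mm

Direct runoff: 0.0, 0.5, 2.6, 3.7, 6.5, 5.6, 4.8, 0.0 m³/s; ΣQ_DR = 23.70 m³/s.
V = ΣQ_DR · Δt = 23.70 × 10800 s = 2.560 × 10^5 m³.
Over A = 5.96 km², depth = V / A = 42.9 mm.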